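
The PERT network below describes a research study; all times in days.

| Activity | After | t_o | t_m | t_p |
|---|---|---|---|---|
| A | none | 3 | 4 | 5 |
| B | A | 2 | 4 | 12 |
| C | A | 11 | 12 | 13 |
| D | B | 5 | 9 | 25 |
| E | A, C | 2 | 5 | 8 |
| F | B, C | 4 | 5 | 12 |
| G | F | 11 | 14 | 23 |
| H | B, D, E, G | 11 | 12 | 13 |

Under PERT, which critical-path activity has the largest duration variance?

te_A = (3 + 4·4 + 5)/6 = 24/6 = 4; σ²_A = ((5−3)/6)² = 0.111
te_B = (2 + 4·4 + 12)/6 = 30/6 = 5; σ²_B = ((12−2)/6)² = 2.778
te_C = (11 + 4·12 + 13)/6 = 72/6 = 12; σ²_C = ((13−11)/6)² = 0.111
te_D = (5 + 4·9 + 25)/6 = 66/6 = 11; σ²_D = ((25−5)/6)² = 11.111
te_E = (2 + 4·5 + 8)/6 = 30/6 = 5; σ²_E = ((8−2)/6)² = 1.000
te_F = (4 + 4·5 + 12)/6 = 36/6 = 6; σ²_F = ((12−4)/6)² = 1.778
te_G = (11 + 4·14 + 23)/6 = 90/6 = 15; σ²_G = ((23−11)/6)² = 4.000
te_H = (11 + 4·12 + 13)/6 = 72/6 = 12; σ²_H = ((13−11)/6)² = 0.111

Forward pass:
ES_A = 0; EF_A = 4
ES_B = 4; EF_B = 4+5 = 9
ES_C = 4; EF_C = 4+12 = 16
ES_D = 9; EF_D = 9+11 = 20
ES_E = max(EF_A=4, EF_C=16) = 16; EF_E = 16+5 = 21
ES_F = max(EF_B=9, EF_C=16) = 16; EF_F = 16+6 = 22
ES_G = 22; EF_G = 22+15 = 37
ES_H = max(EF_B=9, EF_D=20, EF_E=21, EF_G=37) = 37; EF_H = 37+12 = 49
Expected project duration μ = 49 days. Critical path: A → C → F → G → H.

Variances on critical path: σ²_A=0.111, σ²_C=0.111, σ²_F=1.778, σ²_G=4.000, σ²_H=0.111.
Largest is σ²_G = 4.000.

G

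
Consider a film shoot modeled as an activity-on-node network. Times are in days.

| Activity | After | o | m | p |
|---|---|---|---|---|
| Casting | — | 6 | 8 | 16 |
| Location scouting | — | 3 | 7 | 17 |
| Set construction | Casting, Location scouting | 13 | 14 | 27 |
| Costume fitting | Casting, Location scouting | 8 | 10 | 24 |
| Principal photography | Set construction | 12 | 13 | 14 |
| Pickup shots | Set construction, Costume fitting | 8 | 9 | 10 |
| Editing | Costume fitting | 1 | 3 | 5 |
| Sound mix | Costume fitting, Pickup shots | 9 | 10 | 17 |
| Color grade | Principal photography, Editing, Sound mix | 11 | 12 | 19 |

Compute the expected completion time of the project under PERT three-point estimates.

te_Casting = (6 + 4·8 + 16)/6 = 54/6 = 9
te_Location scouting = (3 + 4·7 + 17)/6 = 48/6 = 8
te_Set construction = (13 + 4·14 + 27)/6 = 96/6 = 16
te_Costume fitting = (8 + 4·10 + 24)/6 = 72/6 = 12
te_Principal photography = (12 + 4·13 + 14)/6 = 78/6 = 13
te_Pickup shots = (8 + 4·9 + 10)/6 = 54/6 = 9
te_Editing = (1 + 4·3 + 5)/6 = 18/6 = 3
te_Sound mix = (9 + 4·10 + 17)/6 = 66/6 = 11
te_Color grade = (11 + 4·12 + 19)/6 = 78/6 = 13

Forward pass:
ES_Casting = 0; EF_Casting = 9
ES_Location scouting = 0; EF_Location scouting = 8
ES_Set construction = max(EF_Casting=9, EF_Location scouting=8) = 9; EF_Set construction = 9+16 = 25
ES_Costume fitting = max(EF_Casting=9, EF_Location scouting=8) = 9; EF_Costume fitting = 9+12 = 21
ES_Principal photography = 25; EF_Principal photography = 25+13 = 38
ES_Pickup shots = max(EF_Set construction=25, EF_Costume fitting=21) = 25; EF_Pickup shots = 25+9 = 34
ES_Editing = 21; EF_Editing = 21+3 = 24
ES_Sound mix = max(EF_Costume fitting=21, EF_Pickup shots=34) = 34; EF_Sound mix = 34+11 = 45
ES_Color grade = max(EF_Principal photography=38, EF_Editing=24, EF_Sound mix=45) = 45; EF_Color grade = 45+13 = 58
Expected project duration μ = 58 days. Critical path: Casting → Set construction → Pickup shots → Sound mix → Color grade.

58 days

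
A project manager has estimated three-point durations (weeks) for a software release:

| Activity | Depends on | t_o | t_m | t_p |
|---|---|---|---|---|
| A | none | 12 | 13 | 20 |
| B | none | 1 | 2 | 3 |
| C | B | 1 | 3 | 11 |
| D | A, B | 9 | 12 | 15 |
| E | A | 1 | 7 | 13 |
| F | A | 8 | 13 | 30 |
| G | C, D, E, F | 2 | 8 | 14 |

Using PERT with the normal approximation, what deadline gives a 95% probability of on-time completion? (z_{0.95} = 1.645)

te_A = (12 + 4·13 + 20)/6 = 84/6 = 14; σ²_A = ((20−12)/6)² = 1.778
te_B = (1 + 4·2 + 3)/6 = 12/6 = 2; σ²_B = ((3−1)/6)² = 0.111
te_C = (1 + 4·3 + 11)/6 = 24/6 = 4; σ²_C = ((11−1)/6)² = 2.778
te_D = (9 + 4·12 + 15)/6 = 72/6 = 12; σ²_D = ((15−9)/6)² = 1.000
te_E = (1 + 4·7 + 13)/6 = 42/6 = 7; σ²_E = ((13−1)/6)² = 4.000
te_F = (8 + 4·13 + 30)/6 = 90/6 = 15; σ²_F = ((30−8)/6)² = 13.444
te_G = (2 + 4·8 + 14)/6 = 48/6 = 8; σ²_G = ((14−2)/6)² = 4.000

Forward pass:
ES_A = 0; EF_A = 14
ES_B = 0; EF_B = 2
ES_C = 2; EF_C = 2+4 = 6
ES_D = max(EF_A=14, EF_B=2) = 14; EF_D = 14+12 = 26
ES_E = 14; EF_E = 14+7 = 21
ES_F = 14; EF_F = 14+15 = 29
ES_G = max(EF_C=6, EF_D=26, EF_E=21, EF_F=29) = 29; EF_G = 29+8 = 37
Expected project duration μ = 37 weeks. Critical path: A → F → G.

Variance along critical path = 1.778 + 13.444 + 4.000 = 19.222; σ = 4.384 weeks.
D = μ + z·σ = 37 + 1.645·4.384 = 44.2 weeks

44.2 weeks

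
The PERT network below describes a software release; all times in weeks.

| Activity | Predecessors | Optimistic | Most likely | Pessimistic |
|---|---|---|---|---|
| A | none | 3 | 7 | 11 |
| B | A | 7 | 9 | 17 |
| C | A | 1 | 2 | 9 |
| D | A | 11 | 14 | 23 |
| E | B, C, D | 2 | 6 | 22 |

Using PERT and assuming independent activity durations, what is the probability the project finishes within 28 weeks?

0.313

te_A = (3 + 4·7 + 11)/6 = 42/6 = 7; σ²_A = ((11−3)/6)² = 1.778
te_B = (7 + 4·9 + 17)/6 = 60/6 = 10; σ²_B = ((17−7)/6)² = 2.778
te_C = (1 + 4·2 + 9)/6 = 18/6 = 3; σ²_C = ((9−1)/6)² = 1.778
te_D = (11 + 4·14 + 23)/6 = 90/6 = 15; σ²_D = ((23−11)/6)² = 4.000
te_E = (2 + 4·6 + 22)/6 = 48/6 = 8; σ²_E = ((22−2)/6)² = 11.111

Forward pass:
ES_A = 0; EF_A = 7
ES_B = 7; EF_B = 7+10 = 17
ES_C = 7; EF_C = 7+3 = 10
ES_D = 7; EF_D = 7+15 = 22
ES_E = max(EF_B=17, EF_C=10, EF_D=22) = 22; EF_E = 22+8 = 30
Expected project duration μ = 30 weeks. Critical path: A → D → E.

Variance along critical path = 1.778 + 4.000 + 11.111 = 16.889; σ = √16.889 = 4.110 weeks.
Z = (28 − 30) / 4.110 = -0.487
P(T ≤ 28) = Φ(-0.487) ≈ 0.313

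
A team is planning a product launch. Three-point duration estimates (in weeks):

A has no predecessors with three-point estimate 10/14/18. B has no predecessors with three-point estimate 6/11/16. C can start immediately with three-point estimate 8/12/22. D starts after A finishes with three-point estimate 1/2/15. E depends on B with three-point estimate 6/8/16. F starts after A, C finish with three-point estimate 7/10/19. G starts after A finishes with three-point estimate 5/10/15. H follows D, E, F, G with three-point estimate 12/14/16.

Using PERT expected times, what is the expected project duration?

39 weeks

te_A = (10 + 4·14 + 18)/6 = 84/6 = 14
te_B = (6 + 4·11 + 16)/6 = 66/6 = 11
te_C = (8 + 4·12 + 22)/6 = 78/6 = 13
te_D = (1 + 4·2 + 15)/6 = 24/6 = 4
te_E = (6 + 4·8 + 16)/6 = 54/6 = 9
te_F = (7 + 4·10 + 19)/6 = 66/6 = 11
te_G = (5 + 4·10 + 15)/6 = 60/6 = 10
te_H = (12 + 4·14 + 16)/6 = 84/6 = 14

Forward pass:
ES_A = 0; EF_A = 14
ES_B = 0; EF_B = 11
ES_C = 0; EF_C = 13
ES_D = 14; EF_D = 14+4 = 18
ES_E = 11; EF_E = 11+9 = 20
ES_F = max(EF_A=14, EF_C=13) = 14; EF_F = 14+11 = 25
ES_G = 14; EF_G = 14+10 = 24
ES_H = max(EF_D=18, EF_E=20, EF_F=25, EF_G=24) = 25; EF_H = 25+14 = 39
Expected project duration μ = 39 weeks. Critical path: A → F → H.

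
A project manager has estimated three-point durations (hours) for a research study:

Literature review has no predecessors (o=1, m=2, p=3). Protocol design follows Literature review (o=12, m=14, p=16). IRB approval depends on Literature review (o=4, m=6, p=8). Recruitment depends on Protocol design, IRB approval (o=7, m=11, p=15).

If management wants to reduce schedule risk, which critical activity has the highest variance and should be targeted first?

Recruitment

te_Literature review = (1 + 4·2 + 3)/6 = 12/6 = 2; σ²_Literature review = ((3−1)/6)² = 0.111
te_Protocol design = (12 + 4·14 + 16)/6 = 84/6 = 14; σ²_Protocol design = ((16−12)/6)² = 0.444
te_IRB approval = (4 + 4·6 + 8)/6 = 36/6 = 6; σ²_IRB approval = ((8−4)/6)² = 0.444
te_Recruitment = (7 + 4·11 + 15)/6 = 66/6 = 11; σ²_Recruitment = ((15−7)/6)² = 1.778

Forward pass:
ES_Literature review = 0; EF_Literature review = 2
ES_Protocol design = 2; EF_Protocol design = 2+14 = 16
ES_IRB approval = 2; EF_IRB approval = 2+6 = 8
ES_Recruitment = max(EF_Protocol design=16, EF_IRB approval=8) = 16; EF_Recruitment = 16+11 = 27
Expected project duration μ = 27 hours. Critical path: Literature review → Protocol design → Recruitment.

Variances on critical path: σ²_Literature review=0.111, σ²_Protocol design=0.444, σ²_Recruitment=1.778.
Largest is σ²_Recruitment = 1.778.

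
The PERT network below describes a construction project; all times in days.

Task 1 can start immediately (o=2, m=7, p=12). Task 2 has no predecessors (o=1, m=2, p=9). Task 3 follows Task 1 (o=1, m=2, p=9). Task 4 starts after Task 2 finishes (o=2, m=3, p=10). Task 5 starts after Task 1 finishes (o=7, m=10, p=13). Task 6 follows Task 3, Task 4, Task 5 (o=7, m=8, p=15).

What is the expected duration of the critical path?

te_Task 1 = (2 + 4·7 + 12)/6 = 42/6 = 7
te_Task 2 = (1 + 4·2 + 9)/6 = 18/6 = 3
te_Task 3 = (1 + 4·2 + 9)/6 = 18/6 = 3
te_Task 4 = (2 + 4·3 + 10)/6 = 24/6 = 4
te_Task 5 = (7 + 4·10 + 13)/6 = 60/6 = 10
te_Task 6 = (7 + 4·8 + 15)/6 = 54/6 = 9

Forward pass:
ES_Task 1 = 0; EF_Task 1 = 7
ES_Task 2 = 0; EF_Task 2 = 3
ES_Task 3 = 7; EF_Task 3 = 7+3 = 10
ES_Task 4 = 3; EF_Task 4 = 3+4 = 7
ES_Task 5 = 7; EF_Task 5 = 7+10 = 17
ES_Task 6 = max(EF_Task 3=10, EF_Task 4=7, EF_Task 5=17) = 17; EF_Task 6 = 17+9 = 26
Expected project duration μ = 26 days. Critical path: Task 1 → Task 5 → Task 6.

26 days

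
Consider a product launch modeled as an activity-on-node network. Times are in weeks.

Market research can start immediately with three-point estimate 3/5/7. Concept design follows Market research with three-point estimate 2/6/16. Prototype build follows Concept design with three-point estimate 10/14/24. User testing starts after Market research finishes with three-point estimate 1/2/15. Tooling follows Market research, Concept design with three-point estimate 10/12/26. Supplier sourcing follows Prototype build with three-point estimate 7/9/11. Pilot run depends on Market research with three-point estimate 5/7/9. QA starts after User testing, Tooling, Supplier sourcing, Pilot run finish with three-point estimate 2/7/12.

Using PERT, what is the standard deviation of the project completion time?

3.82 weeks

te_Market research = (3 + 4·5 + 7)/6 = 30/6 = 5; σ²_Market research = ((7−3)/6)² = 0.444
te_Concept design = (2 + 4·6 + 16)/6 = 42/6 = 7; σ²_Concept design = ((16−2)/6)² = 5.444
te_Prototype build = (10 + 4·14 + 24)/6 = 90/6 = 15; σ²_Prototype build = ((24−10)/6)² = 5.444
te_User testing = (1 + 4·2 + 15)/6 = 24/6 = 4; σ²_User testing = ((15−1)/6)² = 5.444
te_Tooling = (10 + 4·12 + 26)/6 = 84/6 = 14; σ²_Tooling = ((26−10)/6)² = 7.111
te_Supplier sourcing = (7 + 4·9 + 11)/6 = 54/6 = 9; σ²_Supplier sourcing = ((11−7)/6)² = 0.444
te_Pilot run = (5 + 4·7 + 9)/6 = 42/6 = 7; σ²_Pilot run = ((9−5)/6)² = 0.444
te_QA = (2 + 4·7 + 12)/6 = 42/6 = 7; σ²_QA = ((12−2)/6)² = 2.778

Forward pass:
ES_Market research = 0; EF_Market research = 5
ES_Concept design = 5; EF_Concept design = 5+7 = 12
ES_Prototype build = 12; EF_Prototype build = 12+15 = 27
ES_User testing = 5; EF_User testing = 5+4 = 9
ES_Tooling = max(EF_Market research=5, EF_Concept design=12) = 12; EF_Tooling = 12+14 = 26
ES_Supplier sourcing = 27; EF_Supplier sourcing = 27+9 = 36
ES_Pilot run = 5; EF_Pilot run = 5+7 = 12
ES_QA = max(EF_User testing=9, EF_Tooling=26, EF_Supplier sourcing=36, EF_Pilot run=12) = 36; EF_QA = 36+7 = 43
Expected project duration μ = 43 weeks. Critical path: Market research → Concept design → Prototype build → Supplier sourcing → QA.

Variance along critical path = 0.444 + 5.444 + 5.444 + 0.444 + 2.778 = 14.556
σ = √14.556 = 3.815 weeks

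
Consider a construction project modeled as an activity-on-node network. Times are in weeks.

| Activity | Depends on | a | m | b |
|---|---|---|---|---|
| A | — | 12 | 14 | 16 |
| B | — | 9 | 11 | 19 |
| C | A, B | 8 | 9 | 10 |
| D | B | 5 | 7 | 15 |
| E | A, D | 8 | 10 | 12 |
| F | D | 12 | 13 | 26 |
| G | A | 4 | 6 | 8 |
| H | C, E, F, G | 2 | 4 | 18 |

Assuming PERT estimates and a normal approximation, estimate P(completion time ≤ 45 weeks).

te_A = (12 + 4·14 + 16)/6 = 84/6 = 14; σ²_A = ((16−12)/6)² = 0.444
te_B = (9 + 4·11 + 19)/6 = 72/6 = 12; σ²_B = ((19−9)/6)² = 2.778
te_C = (8 + 4·9 + 10)/6 = 54/6 = 9; σ²_C = ((10−8)/6)² = 0.111
te_D = (5 + 4·7 + 15)/6 = 48/6 = 8; σ²_D = ((15−5)/6)² = 2.778
te_E = (8 + 4·10 + 12)/6 = 60/6 = 10; σ²_E = ((12−8)/6)² = 0.444
te_F = (12 + 4·13 + 26)/6 = 90/6 = 15; σ²_F = ((26−12)/6)² = 5.444
te_G = (4 + 4·6 + 8)/6 = 36/6 = 6; σ²_G = ((8−4)/6)² = 0.444
te_H = (2 + 4·4 + 18)/6 = 36/6 = 6; σ²_H = ((18−2)/6)² = 7.111

Forward pass:
ES_A = 0; EF_A = 14
ES_B = 0; EF_B = 12
ES_C = max(EF_A=14, EF_B=12) = 14; EF_C = 14+9 = 23
ES_D = 12; EF_D = 12+8 = 20
ES_E = max(EF_A=14, EF_D=20) = 20; EF_E = 20+10 = 30
ES_F = 20; EF_F = 20+15 = 35
ES_G = 14; EF_G = 14+6 = 20
ES_H = max(EF_C=23, EF_E=30, EF_F=35, EF_G=20) = 35; EF_H = 35+6 = 41
Expected project duration μ = 41 weeks. Critical path: B → D → F → H.

Variance along critical path = 2.778 + 2.778 + 5.444 + 7.111 = 18.111; σ = √18.111 = 4.256 weeks.
Z = (45 − 41) / 4.256 = 0.940
P(T ≤ 45) = Φ(0.940) ≈ 0.826

0.826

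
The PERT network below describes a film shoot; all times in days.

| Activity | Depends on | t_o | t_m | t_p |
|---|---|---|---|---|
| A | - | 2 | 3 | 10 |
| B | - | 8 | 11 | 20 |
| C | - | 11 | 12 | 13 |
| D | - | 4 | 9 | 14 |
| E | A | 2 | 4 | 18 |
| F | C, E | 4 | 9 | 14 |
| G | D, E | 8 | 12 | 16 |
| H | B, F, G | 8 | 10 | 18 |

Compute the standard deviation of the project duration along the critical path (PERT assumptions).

te_A = (2 + 4·3 + 10)/6 = 24/6 = 4; σ²_A = ((10−2)/6)² = 1.778
te_B = (8 + 4·11 + 20)/6 = 72/6 = 12; σ²_B = ((20−8)/6)² = 4.000
te_C = (11 + 4·12 + 13)/6 = 72/6 = 12; σ²_C = ((13−11)/6)² = 0.111
te_D = (4 + 4·9 + 14)/6 = 54/6 = 9; σ²_D = ((14−4)/6)² = 2.778
te_E = (2 + 4·4 + 18)/6 = 36/6 = 6; σ²_E = ((18−2)/6)² = 7.111
te_F = (4 + 4·9 + 14)/6 = 54/6 = 9; σ²_F = ((14−4)/6)² = 2.778
te_G = (8 + 4·12 + 16)/6 = 72/6 = 12; σ²_G = ((16−8)/6)² = 1.778
te_H = (8 + 4·10 + 18)/6 = 66/6 = 11; σ²_H = ((18−8)/6)² = 2.778

Forward pass:
ES_A = 0; EF_A = 4
ES_B = 0; EF_B = 12
ES_C = 0; EF_C = 12
ES_D = 0; EF_D = 9
ES_E = 4; EF_E = 4+6 = 10
ES_F = max(EF_C=12, EF_E=10) = 12; EF_F = 12+9 = 21
ES_G = max(EF_D=9, EF_E=10) = 10; EF_G = 10+12 = 22
ES_H = max(EF_B=12, EF_F=21, EF_G=22) = 22; EF_H = 22+11 = 33
Expected project duration μ = 33 days. Critical path: A → E → G → H.

Variance along critical path = 1.778 + 7.111 + 1.778 + 2.778 = 13.444
σ = √13.444 = 3.667 days

3.67 days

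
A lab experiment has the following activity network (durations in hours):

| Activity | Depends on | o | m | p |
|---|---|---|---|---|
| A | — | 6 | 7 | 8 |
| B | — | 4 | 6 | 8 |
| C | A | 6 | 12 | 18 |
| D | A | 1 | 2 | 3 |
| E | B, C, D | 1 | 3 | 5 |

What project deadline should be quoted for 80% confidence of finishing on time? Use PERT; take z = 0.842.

te_A = (6 + 4·7 + 8)/6 = 42/6 = 7; σ²_A = ((8−6)/6)² = 0.111
te_B = (4 + 4·6 + 8)/6 = 36/6 = 6; σ²_B = ((8−4)/6)² = 0.444
te_C = (6 + 4·12 + 18)/6 = 72/6 = 12; σ²_C = ((18−6)/6)² = 4.000
te_D = (1 + 4·2 + 3)/6 = 12/6 = 2; σ²_D = ((3−1)/6)² = 0.111
te_E = (1 + 4·3 + 5)/6 = 18/6 = 3; σ²_E = ((5−1)/6)² = 0.444

Forward pass:
ES_A = 0; EF_A = 7
ES_B = 0; EF_B = 6
ES_C = 7; EF_C = 7+12 = 19
ES_D = 7; EF_D = 7+2 = 9
ES_E = max(EF_B=6, EF_C=19, EF_D=9) = 19; EF_E = 19+3 = 22
Expected project duration μ = 22 hours. Critical path: A → C → E.

Variance along critical path = 0.111 + 4.000 + 0.444 = 4.556; σ = 2.134 hours.
D = μ + z·σ = 22 + 0.842·2.134 = 23.8 hours

23.8 hours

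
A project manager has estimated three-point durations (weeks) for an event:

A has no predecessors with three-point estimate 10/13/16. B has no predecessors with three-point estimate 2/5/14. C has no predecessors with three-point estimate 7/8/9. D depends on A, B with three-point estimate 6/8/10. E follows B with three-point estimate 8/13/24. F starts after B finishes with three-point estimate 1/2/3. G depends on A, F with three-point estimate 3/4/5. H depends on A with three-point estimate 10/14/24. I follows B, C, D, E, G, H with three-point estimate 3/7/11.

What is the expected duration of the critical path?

te_A = (10 + 4·13 + 16)/6 = 78/6 = 13
te_B = (2 + 4·5 + 14)/6 = 36/6 = 6
te_C = (7 + 4·8 + 9)/6 = 48/6 = 8
te_D = (6 + 4·8 + 10)/6 = 48/6 = 8
te_E = (8 + 4·13 + 24)/6 = 84/6 = 14
te_F = (1 + 4·2 + 3)/6 = 12/6 = 2
te_G = (3 + 4·4 + 5)/6 = 24/6 = 4
te_H = (10 + 4·14 + 24)/6 = 90/6 = 15
te_I = (3 + 4·7 + 11)/6 = 42/6 = 7

Forward pass:
ES_A = 0; EF_A = 13
ES_B = 0; EF_B = 6
ES_C = 0; EF_C = 8
ES_D = max(EF_A=13, EF_B=6) = 13; EF_D = 13+8 = 21
ES_E = 6; EF_E = 6+14 = 20
ES_F = 6; EF_F = 6+2 = 8
ES_G = max(EF_A=13, EF_F=8) = 13; EF_G = 13+4 = 17
ES_H = 13; EF_H = 13+15 = 28
ES_I = max(EF_B=6, EF_C=8, EF_D=21, EF_E=20, EF_G=17, EF_H=28) = 28; EF_I = 28+7 = 35
Expected project duration μ = 35 weeks. Critical path: A → H → I.

35 weeks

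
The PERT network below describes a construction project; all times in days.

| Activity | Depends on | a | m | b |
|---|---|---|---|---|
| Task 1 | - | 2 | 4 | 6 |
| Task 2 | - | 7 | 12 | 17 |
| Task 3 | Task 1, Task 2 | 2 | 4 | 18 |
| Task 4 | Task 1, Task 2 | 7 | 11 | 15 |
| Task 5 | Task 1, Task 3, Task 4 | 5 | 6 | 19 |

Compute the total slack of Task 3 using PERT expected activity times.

te_Task 1 = (2 + 4·4 + 6)/6 = 24/6 = 4
te_Task 2 = (7 + 4·12 + 17)/6 = 72/6 = 12
te_Task 3 = (2 + 4·4 + 18)/6 = 36/6 = 6
te_Task 4 = (7 + 4·11 + 15)/6 = 66/6 = 11
te_Task 5 = (5 + 4·6 + 19)/6 = 48/6 = 8

Forward pass:
ES_Task 1 = 0; EF_Task 1 = 4
ES_Task 2 = 0; EF_Task 2 = 12
ES_Task 3 = max(EF_Task 1=4, EF_Task 2=12) = 12; EF_Task 3 = 12+6 = 18
ES_Task 4 = max(EF_Task 1=4, EF_Task 2=12) = 12; EF_Task 4 = 12+11 = 23
ES_Task 5 = max(EF_Task 1=4, EF_Task 3=18, EF_Task 4=23) = 23; EF_Task 5 = 23+8 = 31
Expected project duration μ = 31 days. Critical path: Task 2 → Task 4 → Task 5.

Backward pass:
LF_Task 5 = 31; LS_Task 5 = 31−8 = 23
LF_Task 4 = LS_Task 5 = 23; LS_Task 4 = 23−11 = 12
LF_Task 3 = LS_Task 5 = 23; LS_Task 3 = 23−6 = 17
LF_Task 2 = min(LS_Task 3=17, LS_Task 4=12) = 12; LS_Task 2 = 12−12 = 0
LF_Task 1 = min(LS_Task 3=17, LS_Task 4=12, LS_Task 5=23) = 12; LS_Task 1 = 12−4 = 8
Slack_Task 3 = LS_Task 3 − ES_Task 3 = 17 − 12 = 5

5 days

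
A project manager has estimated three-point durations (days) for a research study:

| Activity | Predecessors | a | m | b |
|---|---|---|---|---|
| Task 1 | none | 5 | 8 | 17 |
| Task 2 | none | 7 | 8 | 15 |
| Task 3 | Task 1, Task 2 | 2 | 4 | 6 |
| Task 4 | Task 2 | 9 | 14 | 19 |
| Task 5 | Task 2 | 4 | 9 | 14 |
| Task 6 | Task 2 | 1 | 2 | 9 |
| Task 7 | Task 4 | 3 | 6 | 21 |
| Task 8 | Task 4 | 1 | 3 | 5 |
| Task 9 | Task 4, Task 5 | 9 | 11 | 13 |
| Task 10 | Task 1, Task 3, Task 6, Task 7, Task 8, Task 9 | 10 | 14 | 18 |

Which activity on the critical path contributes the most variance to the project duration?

te_Task 1 = (5 + 4·8 + 17)/6 = 54/6 = 9; σ²_Task 1 = ((17−5)/6)² = 4.000
te_Task 2 = (7 + 4·8 + 15)/6 = 54/6 = 9; σ²_Task 2 = ((15−7)/6)² = 1.778
te_Task 3 = (2 + 4·4 + 6)/6 = 24/6 = 4; σ²_Task 3 = ((6−2)/6)² = 0.444
te_Task 4 = (9 + 4·14 + 19)/6 = 84/6 = 14; σ²_Task 4 = ((19−9)/6)² = 2.778
te_Task 5 = (4 + 4·9 + 14)/6 = 54/6 = 9; σ²_Task 5 = ((14−4)/6)² = 2.778
te_Task 6 = (1 + 4·2 + 9)/6 = 18/6 = 3; σ²_Task 6 = ((9−1)/6)² = 1.778
te_Task 7 = (3 + 4·6 + 21)/6 = 48/6 = 8; σ²_Task 7 = ((21−3)/6)² = 9.000
te_Task 8 = (1 + 4·3 + 5)/6 = 18/6 = 3; σ²_Task 8 = ((5−1)/6)² = 0.444
te_Task 9 = (9 + 4·11 + 13)/6 = 66/6 = 11; σ²_Task 9 = ((13−9)/6)² = 0.444
te_Task 10 = (10 + 4·14 + 18)/6 = 84/6 = 14; σ²_Task 10 = ((18−10)/6)² = 1.778

Forward pass:
ES_Task 1 = 0; EF_Task 1 = 9
ES_Task 2 = 0; EF_Task 2 = 9
ES_Task 3 = max(EF_Task 1=9, EF_Task 2=9) = 9; EF_Task 3 = 9+4 = 13
ES_Task 4 = 9; EF_Task 4 = 9+14 = 23
ES_Task 5 = 9; EF_Task 5 = 9+9 = 18
ES_Task 6 = 9; EF_Task 6 = 9+3 = 12
ES_Task 7 = 23; EF_Task 7 = 23+8 = 31
ES_Task 8 = 23; EF_Task 8 = 23+3 = 26
ES_Task 9 = max(EF_Task 4=23, EF_Task 5=18) = 23; EF_Task 9 = 23+11 = 34
ES_Task 10 = max(EF_Task 1=9, EF_Task 3=13, EF_Task 6=12, EF_Task 7=31, EF_Task 8=26, EF_Task 9=34) = 34; EF_Task 10 = 34+14 = 48
Expected project duration μ = 48 days. Critical path: Task 2 → Task 4 → Task 9 → Task 10.

Variances on critical path: σ²_Task 2=1.778, σ²_Task 4=2.778, σ²_Task 9=0.444, σ²_Task 10=1.778.
Largest is σ²_Task 4 = 2.778.

Task 4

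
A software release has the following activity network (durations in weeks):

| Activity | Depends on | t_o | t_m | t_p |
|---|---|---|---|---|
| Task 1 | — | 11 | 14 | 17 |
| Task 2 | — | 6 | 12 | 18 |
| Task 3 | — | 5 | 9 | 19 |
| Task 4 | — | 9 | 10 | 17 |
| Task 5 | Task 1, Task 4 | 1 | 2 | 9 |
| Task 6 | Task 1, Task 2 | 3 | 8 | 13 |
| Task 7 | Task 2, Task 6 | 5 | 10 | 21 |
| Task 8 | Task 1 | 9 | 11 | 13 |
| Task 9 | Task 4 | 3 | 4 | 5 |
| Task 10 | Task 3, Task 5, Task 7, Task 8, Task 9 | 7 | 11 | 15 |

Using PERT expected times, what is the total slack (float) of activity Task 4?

18 weeks

te_Task 1 = (11 + 4·14 + 17)/6 = 84/6 = 14
te_Task 2 = (6 + 4·12 + 18)/6 = 72/6 = 12
te_Task 3 = (5 + 4·9 + 19)/6 = 60/6 = 10
te_Task 4 = (9 + 4·10 + 17)/6 = 66/6 = 11
te_Task 5 = (1 + 4·2 + 9)/6 = 18/6 = 3
te_Task 6 = (3 + 4·8 + 13)/6 = 48/6 = 8
te_Task 7 = (5 + 4·10 + 21)/6 = 66/6 = 11
te_Task 8 = (9 + 4·11 + 13)/6 = 66/6 = 11
te_Task 9 = (3 + 4·4 + 5)/6 = 24/6 = 4
te_Task 10 = (7 + 4·11 + 15)/6 = 66/6 = 11

Forward pass:
ES_Task 1 = 0; EF_Task 1 = 14
ES_Task 2 = 0; EF_Task 2 = 12
ES_Task 3 = 0; EF_Task 3 = 10
ES_Task 4 = 0; EF_Task 4 = 11
ES_Task 5 = max(EF_Task 1=14, EF_Task 4=11) = 14; EF_Task 5 = 14+3 = 17
ES_Task 6 = max(EF_Task 1=14, EF_Task 2=12) = 14; EF_Task 6 = 14+8 = 22
ES_Task 7 = max(EF_Task 2=12, EF_Task 6=22) = 22; EF_Task 7 = 22+11 = 33
ES_Task 8 = 14; EF_Task 8 = 14+11 = 25
ES_Task 9 = 11; EF_Task 9 = 11+4 = 15
ES_Task 10 = max(EF_Task 3=10, EF_Task 5=17, EF_Task 7=33, EF_Task 8=25, EF_Task 9=15) = 33; EF_Task 10 = 33+11 = 44
Expected project duration μ = 44 weeks. Critical path: Task 1 → Task 6 → Task 7 → Task 10.

Backward pass:
LF_Task 10 = 44; LS_Task 10 = 44−11 = 33
LF_Task 9 = LS_Task 10 = 33; LS_Task 9 = 33−4 = 29
LF_Task 8 = LS_Task 10 = 33; LS_Task 8 = 33−11 = 22
LF_Task 7 = LS_Task 10 = 33; LS_Task 7 = 33−11 = 22
LF_Task 6 = LS_Task 7 = 22; LS_Task 6 = 22−8 = 14
LF_Task 5 = LS_Task 10 = 33; LS_Task 5 = 33−3 = 30
LF_Task 4 = min(LS_Task 5=30, LS_Task 9=29) = 29; LS_Task 4 = 29−11 = 18
LF_Task 3 = LS_Task 10 = 33; LS_Task 3 = 33−10 = 23
LF_Task 2 = min(LS_Task 6=14, LS_Task 7=22) = 14; LS_Task 2 = 14−12 = 2
LF_Task 1 = min(LS_Task 5=30, LS_Task 6=14, LS_Task 8=22) = 14; LS_Task 1 = 14−14 = 0
Slack_Task 4 = LS_Task 4 − ES_Task 4 = 18 − 0 = 18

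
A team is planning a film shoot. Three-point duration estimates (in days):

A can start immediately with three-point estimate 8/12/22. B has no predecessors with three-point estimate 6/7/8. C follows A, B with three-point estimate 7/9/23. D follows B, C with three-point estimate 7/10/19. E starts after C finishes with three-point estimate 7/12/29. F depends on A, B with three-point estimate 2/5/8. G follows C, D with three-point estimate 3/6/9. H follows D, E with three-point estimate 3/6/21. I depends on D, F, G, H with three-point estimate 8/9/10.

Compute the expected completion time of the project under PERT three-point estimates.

55 days

te_A = (8 + 4·12 + 22)/6 = 78/6 = 13
te_B = (6 + 4·7 + 8)/6 = 42/6 = 7
te_C = (7 + 4·9 + 23)/6 = 66/6 = 11
te_D = (7 + 4·10 + 19)/6 = 66/6 = 11
te_E = (7 + 4·12 + 29)/6 = 84/6 = 14
te_F = (2 + 4·5 + 8)/6 = 30/6 = 5
te_G = (3 + 4·6 + 9)/6 = 36/6 = 6
te_H = (3 + 4·6 + 21)/6 = 48/6 = 8
te_I = (8 + 4·9 + 10)/6 = 54/6 = 9

Forward pass:
ES_A = 0; EF_A = 13
ES_B = 0; EF_B = 7
ES_C = max(EF_A=13, EF_B=7) = 13; EF_C = 13+11 = 24
ES_D = max(EF_B=7, EF_C=24) = 24; EF_D = 24+11 = 35
ES_E = 24; EF_E = 24+14 = 38
ES_F = max(EF_A=13, EF_B=7) = 13; EF_F = 13+5 = 18
ES_G = max(EF_C=24, EF_D=35) = 35; EF_G = 35+6 = 41
ES_H = max(EF_D=35, EF_E=38) = 38; EF_H = 38+8 = 46
ES_I = max(EF_D=35, EF_F=18, EF_G=41, EF_H=46) = 46; EF_I = 46+9 = 55
Expected project duration μ = 55 days. Critical path: A → C → E → H → I.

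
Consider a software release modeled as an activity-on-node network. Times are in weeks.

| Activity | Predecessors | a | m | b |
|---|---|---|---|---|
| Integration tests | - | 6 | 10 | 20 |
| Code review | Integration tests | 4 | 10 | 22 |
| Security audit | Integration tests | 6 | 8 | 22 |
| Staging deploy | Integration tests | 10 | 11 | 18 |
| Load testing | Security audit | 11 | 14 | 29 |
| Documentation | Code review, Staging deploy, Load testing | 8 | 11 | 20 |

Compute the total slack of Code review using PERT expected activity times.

15 weeks

te_Integration tests = (6 + 4·10 + 20)/6 = 66/6 = 11
te_Code review = (4 + 4·10 + 22)/6 = 66/6 = 11
te_Security audit = (6 + 4·8 + 22)/6 = 60/6 = 10
te_Staging deploy = (10 + 4·11 + 18)/6 = 72/6 = 12
te_Load testing = (11 + 4·14 + 29)/6 = 96/6 = 16
te_Documentation = (8 + 4·11 + 20)/6 = 72/6 = 12

Forward pass:
ES_Integration tests = 0; EF_Integration tests = 11
ES_Code review = 11; EF_Code review = 11+11 = 22
ES_Security audit = 11; EF_Security audit = 11+10 = 21
ES_Staging deploy = 11; EF_Staging deploy = 11+12 = 23
ES_Load testing = 21; EF_Load testing = 21+16 = 37
ES_Documentation = max(EF_Code review=22, EF_Staging deploy=23, EF_Load testing=37) = 37; EF_Documentation = 37+12 = 49
Expected project duration μ = 49 weeks. Critical path: Integration tests → Security audit → Load testing → Documentation.

Backward pass:
LF_Documentation = 49; LS_Documentation = 49−12 = 37
LF_Load testing = LS_Documentation = 37; LS_Load testing = 37−16 = 21
LF_Staging deploy = LS_Documentation = 37; LS_Staging deploy = 37−12 = 25
LF_Security audit = LS_Load testing = 21; LS_Security audit = 21−10 = 11
LF_Code review = LS_Documentation = 37; LS_Code review = 37−11 = 26
LF_Integration tests = min(LS_Code review=26, LS_Security audit=11, LS_Staging deploy=25) = 11; LS_Integration tests = 11−11 = 0
Slack_Code review = LS_Code review − ES_Code review = 26 − 11 = 15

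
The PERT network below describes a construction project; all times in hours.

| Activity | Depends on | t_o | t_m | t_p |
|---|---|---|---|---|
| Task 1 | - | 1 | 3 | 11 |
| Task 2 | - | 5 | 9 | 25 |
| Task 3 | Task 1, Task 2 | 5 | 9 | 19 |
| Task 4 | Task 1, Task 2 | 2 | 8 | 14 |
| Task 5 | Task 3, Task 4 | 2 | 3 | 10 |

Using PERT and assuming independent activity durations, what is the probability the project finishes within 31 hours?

te_Task 1 = (1 + 4·3 + 11)/6 = 24/6 = 4; σ²_Task 1 = ((11−1)/6)² = 2.778
te_Task 2 = (5 + 4·9 + 25)/6 = 66/6 = 11; σ²_Task 2 = ((25−5)/6)² = 11.111
te_Task 3 = (5 + 4·9 + 19)/6 = 60/6 = 10; σ²_Task 3 = ((19−5)/6)² = 5.444
te_Task 4 = (2 + 4·8 + 14)/6 = 48/6 = 8; σ²_Task 4 = ((14−2)/6)² = 4.000
te_Task 5 = (2 + 4·3 + 10)/6 = 24/6 = 4; σ²_Task 5 = ((10−2)/6)² = 1.778

Forward pass:
ES_Task 1 = 0; EF_Task 1 = 4
ES_Task 2 = 0; EF_Task 2 = 11
ES_Task 3 = max(EF_Task 1=4, EF_Task 2=11) = 11; EF_Task 3 = 11+10 = 21
ES_Task 4 = max(EF_Task 1=4, EF_Task 2=11) = 11; EF_Task 4 = 11+8 = 19
ES_Task 5 = max(EF_Task 3=21, EF_Task 4=19) = 21; EF_Task 5 = 21+4 = 25
Expected project duration μ = 25 hours. Critical path: Task 2 → Task 3 → Task 5.

Variance along critical path = 11.111 + 5.444 + 1.778 = 18.333; σ = √18.333 = 4.282 hours.
Z = (31 − 25) / 4.282 = 1.401
P(T ≤ 31) = Φ(1.401) ≈ 0.919

0.919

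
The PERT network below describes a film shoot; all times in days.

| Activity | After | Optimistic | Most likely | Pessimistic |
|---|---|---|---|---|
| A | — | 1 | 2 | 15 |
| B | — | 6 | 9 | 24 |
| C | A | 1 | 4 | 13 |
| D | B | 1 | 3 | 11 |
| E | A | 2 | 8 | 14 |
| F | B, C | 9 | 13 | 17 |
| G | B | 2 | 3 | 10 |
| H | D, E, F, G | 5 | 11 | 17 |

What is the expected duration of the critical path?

35 days

te_A = (1 + 4·2 + 15)/6 = 24/6 = 4
te_B = (6 + 4·9 + 24)/6 = 66/6 = 11
te_C = (1 + 4·4 + 13)/6 = 30/6 = 5
te_D = (1 + 4·3 + 11)/6 = 24/6 = 4
te_E = (2 + 4·8 + 14)/6 = 48/6 = 8
te_F = (9 + 4·13 + 17)/6 = 78/6 = 13
te_G = (2 + 4·3 + 10)/6 = 24/6 = 4
te_H = (5 + 4·11 + 17)/6 = 66/6 = 11

Forward pass:
ES_A = 0; EF_A = 4
ES_B = 0; EF_B = 11
ES_C = 4; EF_C = 4+5 = 9
ES_D = 11; EF_D = 11+4 = 15
ES_E = 4; EF_E = 4+8 = 12
ES_F = max(EF_B=11, EF_C=9) = 11; EF_F = 11+13 = 24
ES_G = 11; EF_G = 11+4 = 15
ES_H = max(EF_D=15, EF_E=12, EF_F=24, EF_G=15) = 24; EF_H = 24+11 = 35
Expected project duration μ = 35 days. Critical path: B → F → H.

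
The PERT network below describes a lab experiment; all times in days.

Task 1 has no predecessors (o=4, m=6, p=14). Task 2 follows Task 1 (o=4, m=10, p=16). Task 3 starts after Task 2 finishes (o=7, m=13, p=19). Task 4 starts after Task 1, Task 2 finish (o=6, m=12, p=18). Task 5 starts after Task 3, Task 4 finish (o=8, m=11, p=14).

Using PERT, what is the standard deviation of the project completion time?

te_Task 1 = (4 + 4·6 + 14)/6 = 42/6 = 7; σ²_Task 1 = ((14−4)/6)² = 2.778
te_Task 2 = (4 + 4·10 + 16)/6 = 60/6 = 10; σ²_Task 2 = ((16−4)/6)² = 4.000
te_Task 3 = (7 + 4·13 + 19)/6 = 78/6 = 13; σ²_Task 3 = ((19−7)/6)² = 4.000
te_Task 4 = (6 + 4·12 + 18)/6 = 72/6 = 12; σ²_Task 4 = ((18−6)/6)² = 4.000
te_Task 5 = (8 + 4·11 + 14)/6 = 66/6 = 11; σ²_Task 5 = ((14−8)/6)² = 1.000

Forward pass:
ES_Task 1 = 0; EF_Task 1 = 7
ES_Task 2 = 7; EF_Task 2 = 7+10 = 17
ES_Task 3 = 17; EF_Task 3 = 17+13 = 30
ES_Task 4 = max(EF_Task 1=7, EF_Task 2=17) = 17; EF_Task 4 = 17+12 = 29
ES_Task 5 = max(EF_Task 3=30, EF_Task 4=29) = 30; EF_Task 5 = 30+11 = 41
Expected project duration μ = 41 days. Critical path: Task 1 → Task 2 → Task 3 → Task 5.

Variance along critical path = 2.778 + 4.000 + 4.000 + 1.000 = 11.778
σ = √11.778 = 3.432 days

3.43 days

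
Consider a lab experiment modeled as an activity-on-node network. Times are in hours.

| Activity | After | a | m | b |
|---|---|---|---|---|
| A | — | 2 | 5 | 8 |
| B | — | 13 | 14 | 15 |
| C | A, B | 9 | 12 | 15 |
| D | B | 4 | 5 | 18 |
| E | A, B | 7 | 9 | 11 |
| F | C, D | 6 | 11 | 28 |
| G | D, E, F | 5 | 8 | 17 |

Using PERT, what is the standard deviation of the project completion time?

4.31 hours

te_A = (2 + 4·5 + 8)/6 = 30/6 = 5; σ²_A = ((8−2)/6)² = 1.000
te_B = (13 + 4·14 + 15)/6 = 84/6 = 14; σ²_B = ((15−13)/6)² = 0.111
te_C = (9 + 4·12 + 15)/6 = 72/6 = 12; σ²_C = ((15−9)/6)² = 1.000
te_D = (4 + 4·5 + 18)/6 = 42/6 = 7; σ²_D = ((18−4)/6)² = 5.444
te_E = (7 + 4·9 + 11)/6 = 54/6 = 9; σ²_E = ((11−7)/6)² = 0.444
te_F = (6 + 4·11 + 28)/6 = 78/6 = 13; σ²_F = ((28−6)/6)² = 13.444
te_G = (5 + 4·8 + 17)/6 = 54/6 = 9; σ²_G = ((17−5)/6)² = 4.000

Forward pass:
ES_A = 0; EF_A = 5
ES_B = 0; EF_B = 14
ES_C = max(EF_A=5, EF_B=14) = 14; EF_C = 14+12 = 26
ES_D = 14; EF_D = 14+7 = 21
ES_E = max(EF_A=5, EF_B=14) = 14; EF_E = 14+9 = 23
ES_F = max(EF_C=26, EF_D=21) = 26; EF_F = 26+13 = 39
ES_G = max(EF_D=21, EF_E=23, EF_F=39) = 39; EF_G = 39+9 = 48
Expected project duration μ = 48 hours. Critical path: B → C → F → G.

Variance along critical path = 0.111 + 1.000 + 13.444 + 4.000 = 18.556
σ = √18.556 = 4.308 hours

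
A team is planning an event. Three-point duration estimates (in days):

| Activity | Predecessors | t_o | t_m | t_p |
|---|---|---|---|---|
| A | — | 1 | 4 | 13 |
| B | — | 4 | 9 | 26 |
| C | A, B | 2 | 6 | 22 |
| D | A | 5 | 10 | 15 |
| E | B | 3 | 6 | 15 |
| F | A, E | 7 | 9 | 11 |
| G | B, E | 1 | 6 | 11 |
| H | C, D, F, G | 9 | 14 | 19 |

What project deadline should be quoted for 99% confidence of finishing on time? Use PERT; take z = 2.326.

51.6 days

te_A = (1 + 4·4 + 13)/6 = 30/6 = 5; σ²_A = ((13−1)/6)² = 4.000
te_B = (4 + 4·9 + 26)/6 = 66/6 = 11; σ²_B = ((26−4)/6)² = 13.444
te_C = (2 + 4·6 + 22)/6 = 48/6 = 8; σ²_C = ((22−2)/6)² = 11.111
te_D = (5 + 4·10 + 15)/6 = 60/6 = 10; σ²_D = ((15−5)/6)² = 2.778
te_E = (3 + 4·6 + 15)/6 = 42/6 = 7; σ²_E = ((15−3)/6)² = 4.000
te_F = (7 + 4·9 + 11)/6 = 54/6 = 9; σ²_F = ((11−7)/6)² = 0.444
te_G = (1 + 4·6 + 11)/6 = 36/6 = 6; σ²_G = ((11−1)/6)² = 2.778
te_H = (9 + 4·14 + 19)/6 = 84/6 = 14; σ²_H = ((19−9)/6)² = 2.778

Forward pass:
ES_A = 0; EF_A = 5
ES_B = 0; EF_B = 11
ES_C = max(EF_A=5, EF_B=11) = 11; EF_C = 11+8 = 19
ES_D = 5; EF_D = 5+10 = 15
ES_E = 11; EF_E = 11+7 = 18
ES_F = max(EF_A=5, EF_E=18) = 18; EF_F = 18+9 = 27
ES_G = max(EF_B=11, EF_E=18) = 18; EF_G = 18+6 = 24
ES_H = max(EF_C=19, EF_D=15, EF_F=27, EF_G=24) = 27; EF_H = 27+14 = 41
Expected project duration μ = 41 days. Critical path: B → E → F → H.

Variance along critical path = 13.444 + 4.000 + 0.444 + 2.778 = 20.667; σ = 4.546 days.
D = μ + z·σ = 41 + 2.326·4.546 = 51.6 days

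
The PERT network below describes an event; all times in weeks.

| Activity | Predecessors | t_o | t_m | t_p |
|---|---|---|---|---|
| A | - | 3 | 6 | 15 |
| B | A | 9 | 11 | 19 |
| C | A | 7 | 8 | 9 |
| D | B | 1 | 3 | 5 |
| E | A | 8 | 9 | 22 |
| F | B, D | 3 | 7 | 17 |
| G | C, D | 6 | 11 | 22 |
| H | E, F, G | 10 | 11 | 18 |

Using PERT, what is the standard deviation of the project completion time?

te_A = (3 + 4·6 + 15)/6 = 42/6 = 7; σ²_A = ((15−3)/6)² = 4.000
te_B = (9 + 4·11 + 19)/6 = 72/6 = 12; σ²_B = ((19−9)/6)² = 2.778
te_C = (7 + 4·8 + 9)/6 = 48/6 = 8; σ²_C = ((9−7)/6)² = 0.111
te_D = (1 + 4·3 + 5)/6 = 18/6 = 3; σ²_D = ((5−1)/6)² = 0.444
te_E = (8 + 4·9 + 22)/6 = 66/6 = 11; σ²_E = ((22−8)/6)² = 5.444
te_F = (3 + 4·7 + 17)/6 = 48/6 = 8; σ²_F = ((17−3)/6)² = 5.444
te_G = (6 + 4·11 + 22)/6 = 72/6 = 12; σ²_G = ((22−6)/6)² = 7.111
te_H = (10 + 4·11 + 18)/6 = 72/6 = 12; σ²_H = ((18−10)/6)² = 1.778

Forward pass:
ES_A = 0; EF_A = 7
ES_B = 7; EF_B = 7+12 = 19
ES_C = 7; EF_C = 7+8 = 15
ES_D = 19; EF_D = 19+3 = 22
ES_E = 7; EF_E = 7+11 = 18
ES_F = max(EF_B=19, EF_D=22) = 22; EF_F = 22+8 = 30
ES_G = max(EF_C=15, EF_D=22) = 22; EF_G = 22+12 = 34
ES_H = max(EF_E=18, EF_F=30, EF_G=34) = 34; EF_H = 34+12 = 46
Expected project duration μ = 46 weeks. Critical path: A → B → D → G → H.

Variance along critical path = 4.000 + 2.778 + 0.444 + 7.111 + 1.778 = 16.111
σ = √16.111 = 4.014 weeks

4.01 weeks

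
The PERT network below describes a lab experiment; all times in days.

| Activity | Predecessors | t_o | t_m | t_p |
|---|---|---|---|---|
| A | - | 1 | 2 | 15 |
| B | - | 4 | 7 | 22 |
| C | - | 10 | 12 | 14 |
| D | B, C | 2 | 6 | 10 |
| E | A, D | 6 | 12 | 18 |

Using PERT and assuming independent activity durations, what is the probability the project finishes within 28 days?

0.211

te_A = (1 + 4·2 + 15)/6 = 24/6 = 4; σ²_A = ((15−1)/6)² = 5.444
te_B = (4 + 4·7 + 22)/6 = 54/6 = 9; σ²_B = ((22−4)/6)² = 9.000
te_C = (10 + 4·12 + 14)/6 = 72/6 = 12; σ²_C = ((14−10)/6)² = 0.444
te_D = (2 + 4·6 + 10)/6 = 36/6 = 6; σ²_D = ((10−2)/6)² = 1.778
te_E = (6 + 4·12 + 18)/6 = 72/6 = 12; σ²_E = ((18−6)/6)² = 4.000

Forward pass:
ES_A = 0; EF_A = 4
ES_B = 0; EF_B = 9
ES_C = 0; EF_C = 12
ES_D = max(EF_B=9, EF_C=12) = 12; EF_D = 12+6 = 18
ES_E = max(EF_A=4, EF_D=18) = 18; EF_E = 18+12 = 30
Expected project duration μ = 30 days. Critical path: C → D → E.

Variance along critical path = 0.444 + 1.778 + 4.000 = 6.222; σ = √6.222 = 2.494 days.
Z = (28 − 30) / 2.494 = -0.802
P(T ≤ 28) = Φ(-0.802) ≈ 0.211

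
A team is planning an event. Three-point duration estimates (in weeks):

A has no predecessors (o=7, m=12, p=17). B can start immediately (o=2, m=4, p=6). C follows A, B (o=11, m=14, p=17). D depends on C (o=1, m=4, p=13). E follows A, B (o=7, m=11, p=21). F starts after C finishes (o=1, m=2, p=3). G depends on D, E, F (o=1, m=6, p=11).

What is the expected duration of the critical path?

te_A = (7 + 4·12 + 17)/6 = 72/6 = 12
te_B = (2 + 4·4 + 6)/6 = 24/6 = 4
te_C = (11 + 4·14 + 17)/6 = 84/6 = 14
te_D = (1 + 4·4 + 13)/6 = 30/6 = 5
te_E = (7 + 4·11 + 21)/6 = 72/6 = 12
te_F = (1 + 4·2 + 3)/6 = 12/6 = 2
te_G = (1 + 4·6 + 11)/6 = 36/6 = 6

Forward pass:
ES_A = 0; EF_A = 12
ES_B = 0; EF_B = 4
ES_C = max(EF_A=12, EF_B=4) = 12; EF_C = 12+14 = 26
ES_D = 26; EF_D = 26+5 = 31
ES_E = max(EF_A=12, EF_B=4) = 12; EF_E = 12+12 = 24
ES_F = 26; EF_F = 26+2 = 28
ES_G = max(EF_D=31, EF_E=24, EF_F=28) = 31; EF_G = 31+6 = 37
Expected project duration μ = 37 weeks. Critical path: A → C → D → G.

37 weeks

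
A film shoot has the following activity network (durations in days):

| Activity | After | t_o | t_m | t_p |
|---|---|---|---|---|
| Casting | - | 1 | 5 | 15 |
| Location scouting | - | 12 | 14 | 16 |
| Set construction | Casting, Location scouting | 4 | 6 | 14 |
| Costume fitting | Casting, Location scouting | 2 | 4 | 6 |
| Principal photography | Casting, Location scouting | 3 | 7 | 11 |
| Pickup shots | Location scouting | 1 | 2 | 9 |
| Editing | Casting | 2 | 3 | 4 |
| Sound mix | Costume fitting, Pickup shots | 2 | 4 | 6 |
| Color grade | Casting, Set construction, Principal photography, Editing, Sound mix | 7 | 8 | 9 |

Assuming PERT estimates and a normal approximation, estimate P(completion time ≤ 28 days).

te_Casting = (1 + 4·5 + 15)/6 = 36/6 = 6; σ²_Casting = ((15−1)/6)² = 5.444
te_Location scouting = (12 + 4·14 + 16)/6 = 84/6 = 14; σ²_Location scouting = ((16−12)/6)² = 0.444
te_Set construction = (4 + 4·6 + 14)/6 = 42/6 = 7; σ²_Set construction = ((14−4)/6)² = 2.778
te_Costume fitting = (2 + 4·4 + 6)/6 = 24/6 = 4; σ²_Costume fitting = ((6−2)/6)² = 0.444
te_Principal photography = (3 + 4·7 + 11)/6 = 42/6 = 7; σ²_Principal photography = ((11−3)/6)² = 1.778
te_Pickup shots = (1 + 4·2 + 9)/6 = 18/6 = 3; σ²_Pickup shots = ((9−1)/6)² = 1.778
te_Editing = (2 + 4·3 + 4)/6 = 18/6 = 3; σ²_Editing = ((4−2)/6)² = 0.111
te_Sound mix = (2 + 4·4 + 6)/6 = 24/6 = 4; σ²_Sound mix = ((6−2)/6)² = 0.444
te_Color grade = (7 + 4·8 + 9)/6 = 48/6 = 8; σ²_Color grade = ((9−7)/6)² = 0.111

Forward pass:
ES_Casting = 0; EF_Casting = 6
ES_Location scouting = 0; EF_Location scouting = 14
ES_Set construction = max(EF_Casting=6, EF_Location scouting=14) = 14; EF_Set construction = 14+7 = 21
ES_Costume fitting = max(EF_Casting=6, EF_Location scouting=14) = 14; EF_Costume fitting = 14+4 = 18
ES_Principal photography = max(EF_Casting=6, EF_Location scouting=14) = 14; EF_Principal photography = 14+7 = 21
ES_Pickup shots = 14; EF_Pickup shots = 14+3 = 17
ES_Editing = 6; EF_Editing = 6+3 = 9
ES_Sound mix = max(EF_Costume fitting=18, EF_Pickup shots=17) = 18; EF_Sound mix = 18+4 = 22
ES_Color grade = max(EF_Casting=6, EF_Set construction=21, EF_Principal photography=21, EF_Editing=9, EF_Sound mix=22) = 22; EF_Color grade = 22+8 = 30
Expected project duration μ = 30 days. Critical path: Location scouting → Costume fitting → Sound mix → Color grade.

Variance along critical path = 0.444 + 0.444 + 0.444 + 0.111 = 1.444; σ = √1.444 = 1.202 days.
Z = (28 − 30) / 1.202 = -1.664
P(T ≤ 28) = Φ(-1.664) ≈ 0.048

0.048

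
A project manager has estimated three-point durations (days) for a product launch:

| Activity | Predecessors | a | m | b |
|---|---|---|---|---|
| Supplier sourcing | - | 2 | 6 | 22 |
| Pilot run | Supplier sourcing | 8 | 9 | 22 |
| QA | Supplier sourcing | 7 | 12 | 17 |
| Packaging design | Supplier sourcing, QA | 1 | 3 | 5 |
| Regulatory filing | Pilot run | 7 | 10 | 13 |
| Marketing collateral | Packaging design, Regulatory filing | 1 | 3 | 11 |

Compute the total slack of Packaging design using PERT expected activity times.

6 days

te_Supplier sourcing = (2 + 4·6 + 22)/6 = 48/6 = 8
te_Pilot run = (8 + 4·9 + 22)/6 = 66/6 = 11
te_QA = (7 + 4·12 + 17)/6 = 72/6 = 12
te_Packaging design = (1 + 4·3 + 5)/6 = 18/6 = 3
te_Regulatory filing = (7 + 4·10 + 13)/6 = 60/6 = 10
te_Marketing collateral = (1 + 4·3 + 11)/6 = 24/6 = 4

Forward pass:
ES_Supplier sourcing = 0; EF_Supplier sourcing = 8
ES_Pilot run = 8; EF_Pilot run = 8+11 = 19
ES_QA = 8; EF_QA = 8+12 = 20
ES_Packaging design = max(EF_Supplier sourcing=8, EF_QA=20) = 20; EF_Packaging design = 20+3 = 23
ES_Regulatory filing = 19; EF_Regulatory filing = 19+10 = 29
ES_Marketing collateral = max(EF_Packaging design=23, EF_Regulatory filing=29) = 29; EF_Marketing collateral = 29+4 = 33
Expected project duration μ = 33 days. Critical path: Supplier sourcing → Pilot run → Regulatory filing → Marketing collateral.

Backward pass:
LF_Marketing collateral = 33; LS_Marketing collateral = 33−4 = 29
LF_Regulatory filing = LS_Marketing collateral = 29; LS_Regulatory filing = 29−10 = 19
LF_Packaging design = LS_Marketing collateral = 29; LS_Packaging design = 29−3 = 26
LF_QA = LS_Packaging design = 26; LS_QA = 26−12 = 14
LF_Pilot run = LS_Regulatory filing = 19; LS_Pilot run = 19−11 = 8
LF_Supplier sourcing = min(LS_Pilot run=8, LS_QA=14, LS_Packaging design=26) = 8; LS_Supplier sourcing = 8−8 = 0
Slack_Packaging design = LS_Packaging design − ES_Packaging design = 26 − 20 = 6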